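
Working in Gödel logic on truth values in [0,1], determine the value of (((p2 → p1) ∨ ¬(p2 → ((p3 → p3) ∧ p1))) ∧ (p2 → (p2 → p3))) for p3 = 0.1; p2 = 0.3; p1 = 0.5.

(p2 → p1): 0.3 ≤ 0.5, so result = 1
(p3 → p3): 0.1 ≤ 0.1, so result = 1
((p3 → p3) ∧ p1) = min(1, 0.5) = 0.5
(p2 → ((p3 → p3) ∧ p1)): 0.3 ≤ 0.5, so result = 1
¬(p2 → ((p3 → p3) ∧ p1)): Gödel ¬ of 1 = 0 (operand ≠ 0)
((p2 → p1) ∨ ¬(p2 → ((p3 → p3) ∧ p1))) = max(1, 0) = 1
(p2 → p3): 0.3 > 0.1, so result = 0.1
(p2 → (p2 → p3)): 0.3 > 0.1, so result = 0.1
(((p2 → p1) ∨ ¬(p2 → ((p3 → p3) ∧ p1))) ∧ (p2 → (p2 → p3))) = min(1, 0.1) = 0.1

0.10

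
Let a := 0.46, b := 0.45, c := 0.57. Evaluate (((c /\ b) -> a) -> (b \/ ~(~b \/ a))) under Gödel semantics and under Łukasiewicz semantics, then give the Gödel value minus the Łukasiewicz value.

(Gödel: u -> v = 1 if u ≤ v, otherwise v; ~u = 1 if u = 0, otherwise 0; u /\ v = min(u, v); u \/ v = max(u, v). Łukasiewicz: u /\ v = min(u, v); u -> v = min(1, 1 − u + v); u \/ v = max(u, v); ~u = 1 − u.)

Gödel evaluation:
  (c /\ b) = min(0.57, 0.45) = 0.45
  ((c /\ b) -> a): 0.45 ≤ 0.46, so result = 1
  ~b: Gödel ¬ of 0.45 = 0 (operand ≠ 0)
  (~b \/ a) = max(0, 0.46) = 0.46
  ~(~b \/ a): Gödel ¬ of 0.46 = 0 (operand ≠ 0)
  (b \/ ~(~b \/ a)) = max(0.45, 0) = 0.45
  (((c /\ b) -> a) -> (b \/ ~(~b \/ a))): 1 > 0.45, so result = 0.45
  Gödel value = 0.45
Łukasiewicz evaluation:
  (c /\ b) = min(0.57, 0.45) = 0.45
  ((c /\ b) -> a): min(1, 1 − 0.45 + 0.46) = 1
  ~b: Łukasiewicz ¬ gives 1 − 0.45 = 0.55
  (~b \/ a) = max(0.55, 0.46) = 0.55
  ~(~b \/ a): Łukasiewicz ¬ gives 1 − 0.55 = 0.45
  (b \/ ~(~b \/ a)) = max(0.45, 0.45) = 0.45
  (((c /\ b) -> a) -> (b \/ ~(~b \/ a))): min(1, 1 − 1 + 0.45) = 0.45
  Łukasiewicz value = 0.45
Difference: 0.45 − 0.45 = 0.00

0.00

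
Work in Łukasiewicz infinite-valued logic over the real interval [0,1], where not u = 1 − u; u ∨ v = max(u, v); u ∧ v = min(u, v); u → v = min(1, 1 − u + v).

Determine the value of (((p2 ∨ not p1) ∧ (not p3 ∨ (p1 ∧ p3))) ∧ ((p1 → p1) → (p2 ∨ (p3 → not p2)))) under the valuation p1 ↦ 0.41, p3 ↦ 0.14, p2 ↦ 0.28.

not p1: Łukasiewicz ¬ gives 1 − 0.41 = 0.59
(p2 ∨ not p1) = max(0.28, 0.59) = 0.59
not p3: Łukasiewicz ¬ gives 1 − 0.14 = 0.86
(p1 ∧ p3) = min(0.41, 0.14) = 0.14
(not p3 ∨ (p1 ∧ p3)) = max(0.86, 0.14) = 0.86
((p2 ∨ not p1) ∧ (not p3 ∨ (p1 ∧ p3))) = min(0.59, 0.86) = 0.59
(p1 → p1): min(1, 1 − 0.41 + 0.41) = 1
not p2: Łukasiewicz ¬ gives 1 − 0.28 = 0.72
(p3 → not p2): min(1, 1 − 0.14 + 0.72) = 1
(p2 ∨ (p3 → not p2)) = max(0.28, 1) = 1
((p1 → p1) → (p2 ∨ (p3 → not p2))): min(1, 1 − 1 + 1) = 1
(((p2 ∨ not p1) ∧ (not p3 ∨ (p1 ∧ p3))) ∧ ((p1 → p1) → (p2 ∨ (p3 → not p2)))) = min(0.59, 1) = 0.59

0.59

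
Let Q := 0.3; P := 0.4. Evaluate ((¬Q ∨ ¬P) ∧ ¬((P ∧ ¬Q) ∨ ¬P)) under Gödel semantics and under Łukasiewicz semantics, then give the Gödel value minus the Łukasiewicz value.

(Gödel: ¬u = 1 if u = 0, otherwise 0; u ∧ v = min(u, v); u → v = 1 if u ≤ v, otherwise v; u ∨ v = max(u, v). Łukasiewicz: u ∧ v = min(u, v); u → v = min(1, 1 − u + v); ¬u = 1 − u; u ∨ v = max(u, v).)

-0.40

Gödel evaluation:
  ¬Q: Gödel ¬ of 0.3 = 0 (operand ≠ 0)
  ¬P: Gödel ¬ of 0.4 = 0 (operand ≠ 0)
  (¬Q ∨ ¬P) = max(0, 0) = 0
  ¬Q: Gödel ¬ of 0.3 = 0 (operand ≠ 0)
  (P ∧ ¬Q) = min(0.4, 0) = 0
  ¬P: Gödel ¬ of 0.4 = 0 (operand ≠ 0)
  ((P ∧ ¬Q) ∨ ¬P) = max(0, 0) = 0
  ¬((P ∧ ¬Q) ∨ ¬P): Gödel ¬ of 0 = 1 (operand is 0)
  ((¬Q ∨ ¬P) ∧ ¬((P ∧ ¬Q) ∨ ¬P)) = min(0, 1) = 0
  Gödel value = 0
Łukasiewicz evaluation:
  ¬Q: Łukasiewicz ¬ gives 1 − 0.3 = 0.7
  ¬P: Łukasiewicz ¬ gives 1 − 0.4 = 0.6
  (¬Q ∨ ¬P) = max(0.7, 0.6) = 0.7
  ¬Q: Łukasiewicz ¬ gives 1 − 0.3 = 0.7
  (P ∧ ¬Q) = min(0.4, 0.7) = 0.4
  ¬P: Łukasiewicz ¬ gives 1 − 0.4 = 0.6
  ((P ∧ ¬Q) ∨ ¬P) = max(0.4, 0.6) = 0.6
  ¬((P ∧ ¬Q) ∨ ¬P): Łukasiewicz ¬ gives 1 − 0.6 = 0.4
  ((¬Q ∨ ¬P) ∧ ¬((P ∧ ¬Q) ∨ ¬P)) = min(0.7, 0.4) = 0.4
  Łukasiewicz value = 0.4
Difference: 0 − 0.4 = -0.40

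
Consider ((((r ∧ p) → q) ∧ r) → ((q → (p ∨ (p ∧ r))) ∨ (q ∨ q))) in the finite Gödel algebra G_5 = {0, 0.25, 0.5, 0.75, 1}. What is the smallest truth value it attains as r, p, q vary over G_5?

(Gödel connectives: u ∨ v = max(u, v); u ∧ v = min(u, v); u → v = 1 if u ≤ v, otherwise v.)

0.25

The minimum is attained at r = 0.5, p = 0, q = 0.25:
  (r ∧ p) = min(0.5, 0) = 0
  ((r ∧ p) → q): 0 ≤ 0.25, so result = 1
  (((r ∧ p) → q) ∧ r) = min(1, 0.5) = 0.5
  (p ∧ r) = min(0, 0.5) = 0
  (p ∨ (p ∧ r)) = max(0, 0) = 0
  (q → (p ∨ (p ∧ r))): 0.25 > 0, so result = 0
  (q ∨ q) = max(0.25, 0.25) = 0.25
  ((q → (p ∨ (p ∧ r))) ∨ (q ∨ q)) = max(0, 0.25) = 0.25
  ((((r ∧ p) → q) ∧ r) → ((q → (p ∨ (p ∧ r))) ∨ (q ∨ q))): 0.5 > 0.25, so result = 0.25
Checking all 125 assignments confirms none give a value below 0.25.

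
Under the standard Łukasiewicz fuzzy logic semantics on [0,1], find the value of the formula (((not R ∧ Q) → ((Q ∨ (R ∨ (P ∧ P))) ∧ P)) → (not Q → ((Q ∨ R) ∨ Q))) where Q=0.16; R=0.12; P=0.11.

0.37

not R: Łukasiewicz ¬ gives 1 − 0.12 = 0.88
(not R ∧ Q) = min(0.88, 0.16) = 0.16
(P ∧ P) = min(0.11, 0.11) = 0.11
(R ∨ (P ∧ P)) = max(0.12, 0.11) = 0.12
(Q ∨ (R ∨ (P ∧ P))) = max(0.16, 0.12) = 0.16
((Q ∨ (R ∨ (P ∧ P))) ∧ P) = min(0.16, 0.11) = 0.11
((not R ∧ Q) → ((Q ∨ (R ∨ (P ∧ P))) ∧ P)): min(1, 1 − 0.16 + 0.11) = 0.95
not Q: Łukasiewicz ¬ gives 1 − 0.16 = 0.84
(Q ∨ R) = max(0.16, 0.12) = 0.16
((Q ∨ R) ∨ Q) = max(0.16, 0.16) = 0.16
(not Q → ((Q ∨ R) ∨ Q)): min(1, 1 − 0.84 + 0.16) = 0.32
(((not R ∧ Q) → ((Q ∨ (R ∨ (P ∧ P))) ∧ P)) → (not Q → ((Q ∨ R) ∨ Q))): min(1, 1 − 0.95 + 0.32) = 0.37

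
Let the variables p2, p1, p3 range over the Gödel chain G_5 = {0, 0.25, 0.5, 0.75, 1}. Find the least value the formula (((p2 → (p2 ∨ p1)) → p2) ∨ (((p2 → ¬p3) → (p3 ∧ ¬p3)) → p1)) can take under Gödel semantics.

The minimum is attained at p2 = 0.25, p1 = 0, p3 = 0.25:
  (p2 ∨ p1) = max(0.25, 0) = 0.25
  (p2 → (p2 ∨ p1)): 0.25 ≤ 0.25, so result = 1
  ((p2 → (p2 ∨ p1)) → p2): 1 > 0.25, so result = 0.25
  ¬p3: Gödel ¬ of 0.25 = 0 (operand ≠ 0)
  (p2 → ¬p3): 0.25 > 0, so result = 0
  ¬p3: Gödel ¬ of 0.25 = 0 (operand ≠ 0)
  (p3 ∧ ¬p3) = min(0.25, 0) = 0
  ((p2 → ¬p3) → (p3 ∧ ¬p3)): 0 ≤ 0, so result = 1
  (((p2 → ¬p3) → (p3 ∧ ¬p3)) → p1): 1 > 0, so result = 0
  (((p2 → (p2 ∨ p1)) → p2) ∨ (((p2 → ¬p3) → (p3 ∧ ¬p3)) → p1)) = max(0.25, 0) = 0.25
Checking all 125 assignments confirms none give a value below 0.25.

0.25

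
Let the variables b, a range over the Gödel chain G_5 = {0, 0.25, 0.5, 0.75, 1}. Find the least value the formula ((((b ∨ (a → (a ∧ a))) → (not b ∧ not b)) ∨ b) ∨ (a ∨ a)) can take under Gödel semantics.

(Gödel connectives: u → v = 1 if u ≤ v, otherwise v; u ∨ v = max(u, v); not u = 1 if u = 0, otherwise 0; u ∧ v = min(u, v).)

0.25

The minimum is attained at b = 0.25, a = 0:
  (a ∧ a) = min(0, 0) = 0
  (a → (a ∧ a)): 0 ≤ 0, so result = 1
  (b ∨ (a → (a ∧ a))) = max(0.25, 1) = 1
  not b: Gödel ¬ of 0.25 = 0 (operand ≠ 0)
  not b: Gödel ¬ of 0.25 = 0 (operand ≠ 0)
  (not b ∧ not b) = min(0, 0) = 0
  ((b ∨ (a → (a ∧ a))) → (not b ∧ not b)): 1 > 0, so result = 0
  (((b ∨ (a → (a ∧ a))) → (not b ∧ not b)) ∨ b) = max(0, 0.25) = 0.25
  (a ∨ a) = max(0, 0) = 0
  ((((b ∨ (a → (a ∧ a))) → (not b ∧ not b)) ∨ b) ∨ (a ∨ a)) = max(0.25, 0) = 0.25
Checking all 25 assignments confirms none give a value below 0.25.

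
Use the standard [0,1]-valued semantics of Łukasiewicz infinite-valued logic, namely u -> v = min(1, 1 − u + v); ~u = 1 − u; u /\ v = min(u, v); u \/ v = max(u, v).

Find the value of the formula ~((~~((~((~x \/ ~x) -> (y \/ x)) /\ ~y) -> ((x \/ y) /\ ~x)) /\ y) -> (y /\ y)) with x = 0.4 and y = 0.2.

0.00

~x: Łukasiewicz ¬ gives 1 − 0.4 = 0.6
~x: Łukasiewicz ¬ gives 1 − 0.4 = 0.6
(~x \/ ~x) = max(0.6, 0.6) = 0.6
(y \/ x) = max(0.2, 0.4) = 0.4
((~x \/ ~x) -> (y \/ x)): min(1, 1 − 0.6 + 0.4) = 0.8
~((~x \/ ~x) -> (y \/ x)): Łukasiewicz ¬ gives 1 − 0.8 = 0.2
~y: Łukasiewicz ¬ gives 1 − 0.2 = 0.8
(~((~x \/ ~x) -> (y \/ x)) /\ ~y) = min(0.2, 0.8) = 0.2
(x \/ y) = max(0.4, 0.2) = 0.4
~x: Łukasiewicz ¬ gives 1 − 0.4 = 0.6
((x \/ y) /\ ~x) = min(0.4, 0.6) = 0.4
((~((~x \/ ~x) -> (y \/ x)) /\ ~y) -> ((x \/ y) /\ ~x)): min(1, 1 − 0.2 + 0.4) = 1
~((~((~x \/ ~x) -> (y \/ x)) /\ ~y) -> ((x \/ y) /\ ~x)): Łukasiewicz ¬ gives 1 − 1 = 0
~~((~((~x \/ ~x) -> (y \/ x)) /\ ~y) -> ((x \/ y) /\ ~x)): Łukasiewicz ¬ gives 1 − 0 = 1
(~~((~((~x \/ ~x) -> (y \/ x)) /\ ~y) -> ((x \/ y) /\ ~x)) /\ y) = min(1, 0.2) = 0.2
(y /\ y) = min(0.2, 0.2) = 0.2
((~~((~((~x \/ ~x) -> (y \/ x)) /\ ~y) -> ((x \/ y) /\ ~x)) /\ y) -> (y /\ y)): min(1, 1 − 0.2 + 0.2) = 1
~((~~((~((~x \/ ~x) -> (y \/ x)) /\ ~y) -> ((x \/ y) /\ ~x)) /\ y) -> (y /\ y)): Łukasiewicz ¬ gives 1 − 1 = 0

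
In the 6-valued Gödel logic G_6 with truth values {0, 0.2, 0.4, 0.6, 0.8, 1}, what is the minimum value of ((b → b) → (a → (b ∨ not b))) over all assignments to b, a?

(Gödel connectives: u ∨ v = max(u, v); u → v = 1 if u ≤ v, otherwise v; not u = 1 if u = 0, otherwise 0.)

0.20

The minimum is attained at b = 0.2, a = 0.4:
  (b → b): 0.2 ≤ 0.2, so result = 1
  not b: Gödel ¬ of 0.2 = 0 (operand ≠ 0)
  (b ∨ not b) = max(0.2, 0) = 0.2
  (a → (b ∨ not b)): 0.4 > 0.2, so result = 0.2
  ((b → b) → (a → (b ∨ not b))): 1 > 0.2, so result = 0.2
Checking all 36 assignments confirms none give a value below 0.20.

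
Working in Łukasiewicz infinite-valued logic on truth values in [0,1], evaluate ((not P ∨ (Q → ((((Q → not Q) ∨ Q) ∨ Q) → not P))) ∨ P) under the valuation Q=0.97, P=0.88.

not P: Łukasiewicz ¬ gives 1 − 0.88 = 0.12
not Q: Łukasiewicz ¬ gives 1 − 0.97 = 0.03
(Q → not Q): min(1, 1 − 0.97 + 0.03) = 0.06
((Q → not Q) ∨ Q) = max(0.06, 0.97) = 0.97
(((Q → not Q) ∨ Q) ∨ Q) = max(0.97, 0.97) = 0.97
not P: Łukasiewicz ¬ gives 1 − 0.88 = 0.12
((((Q → not Q) ∨ Q) ∨ Q) → not P): min(1, 1 − 0.97 + 0.12) = 0.15
(Q → ((((Q → not Q) ∨ Q) ∨ Q) → not P)): min(1, 1 − 0.97 + 0.15) = 0.18
(not P ∨ (Q → ((((Q → not Q) ∨ Q) ∨ Q) → not P))) = max(0.12, 0.18) = 0.18
((not P ∨ (Q → ((((Q → not Q) ∨ Q) ∨ Q) → not P))) ∨ P) = max(0.18, 0.88) = 0.88

0.88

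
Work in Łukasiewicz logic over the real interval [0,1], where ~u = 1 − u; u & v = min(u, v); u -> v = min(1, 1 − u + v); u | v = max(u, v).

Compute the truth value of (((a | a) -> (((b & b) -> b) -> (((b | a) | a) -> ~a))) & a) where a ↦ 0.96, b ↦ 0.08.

(a | a) = max(0.96, 0.96) = 0.96
(b & b) = min(0.08, 0.08) = 0.08
((b & b) -> b): min(1, 1 − 0.08 + 0.08) = 1
(b | a) = max(0.08, 0.96) = 0.96
((b | a) | a) = max(0.96, 0.96) = 0.96
~a: Łukasiewicz ¬ gives 1 − 0.96 = 0.04
(((b | a) | a) -> ~a): min(1, 1 − 0.96 + 0.04) = 0.08
(((b & b) -> b) -> (((b | a) | a) -> ~a)): min(1, 1 − 1 + 0.08) = 0.08
((a | a) -> (((b & b) -> b) -> (((b | a) | a) -> ~a))): min(1, 1 − 0.96 + 0.08) = 0.12
(((a | a) -> (((b & b) -> b) -> (((b | a) | a) -> ~a))) & a) = min(0.12, 0.96) = 0.12

0.12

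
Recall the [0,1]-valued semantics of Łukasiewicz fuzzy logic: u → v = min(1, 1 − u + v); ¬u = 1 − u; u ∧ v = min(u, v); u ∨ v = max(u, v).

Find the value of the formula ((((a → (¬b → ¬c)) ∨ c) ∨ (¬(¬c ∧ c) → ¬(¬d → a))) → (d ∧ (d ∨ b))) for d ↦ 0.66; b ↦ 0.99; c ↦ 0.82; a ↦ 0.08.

¬b: Łukasiewicz ¬ gives 1 − 0.99 = 0.01
¬c: Łukasiewicz ¬ gives 1 − 0.82 = 0.18
(¬b → ¬c): min(1, 1 − 0.01 + 0.18) = 1
(a → (¬b → ¬c)): min(1, 1 − 0.08 + 1) = 1
((a → (¬b → ¬c)) ∨ c) = max(1, 0.82) = 1
¬c: Łukasiewicz ¬ gives 1 − 0.82 = 0.18
(¬c ∧ c) = min(0.18, 0.82) = 0.18
¬(¬c ∧ c): Łukasiewicz ¬ gives 1 − 0.18 = 0.82
¬d: Łukasiewicz ¬ gives 1 − 0.66 = 0.34
(¬d → a): min(1, 1 − 0.34 + 0.08) = 0.74
¬(¬d → a): Łukasiewicz ¬ gives 1 − 0.74 = 0.26
(¬(¬c ∧ c) → ¬(¬d → a)): min(1, 1 − 0.82 + 0.26) = 0.44
(((a → (¬b → ¬c)) ∨ c) ∨ (¬(¬c ∧ c) → ¬(¬d → a))) = max(1, 0.44) = 1
(d ∨ b) = max(0.66, 0.99) = 0.99
(d ∧ (d ∨ b)) = min(0.66, 0.99) = 0.66
((((a → (¬b → ¬c)) ∨ c) ∨ (¬(¬c ∧ c) → ¬(¬d → a))) → (d ∧ (d ∨ b))): min(1, 1 − 1 + 0.66) = 0.66

0.66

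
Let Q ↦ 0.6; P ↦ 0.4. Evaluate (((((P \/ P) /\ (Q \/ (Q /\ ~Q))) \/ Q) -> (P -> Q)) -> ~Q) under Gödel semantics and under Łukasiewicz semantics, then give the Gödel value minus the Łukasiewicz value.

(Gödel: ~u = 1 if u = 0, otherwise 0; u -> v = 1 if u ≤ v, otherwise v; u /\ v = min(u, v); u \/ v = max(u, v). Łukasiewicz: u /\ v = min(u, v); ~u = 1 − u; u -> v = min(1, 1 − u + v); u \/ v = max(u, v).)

Gödel evaluation:
  (P \/ P) = max(0.4, 0.4) = 0.4
  ~Q: Gödel ¬ of 0.6 = 0 (operand ≠ 0)
  (Q /\ ~Q) = min(0.6, 0) = 0
  (Q \/ (Q /\ ~Q)) = max(0.6, 0) = 0.6
  ((P \/ P) /\ (Q \/ (Q /\ ~Q))) = min(0.4, 0.6) = 0.4
  (((P \/ P) /\ (Q \/ (Q /\ ~Q))) \/ Q) = max(0.4, 0.6) = 0.6
  (P -> Q): 0.4 ≤ 0.6, so result = 1
  ((((P \/ P) /\ (Q \/ (Q /\ ~Q))) \/ Q) -> (P -> Q)): 0.6 ≤ 1, so result = 1
  ~Q: Gödel ¬ of 0.6 = 0 (operand ≠ 0)
  (((((P \/ P) /\ (Q \/ (Q /\ ~Q))) \/ Q) -> (P -> Q)) -> ~Q): 1 > 0, so result = 0
  Gödel value = 0
Łukasiewicz evaluation:
  (P \/ P) = max(0.4, 0.4) = 0.4
  ~Q: Łukasiewicz ¬ gives 1 − 0.6 = 0.4
  (Q /\ ~Q) = min(0.6, 0.4) = 0.4
  (Q \/ (Q /\ ~Q)) = max(0.6, 0.4) = 0.6
  ((P \/ P) /\ (Q \/ (Q /\ ~Q))) = min(0.4, 0.6) = 0.4
  (((P \/ P) /\ (Q \/ (Q /\ ~Q))) \/ Q) = max(0.4, 0.6) = 0.6
  (P -> Q): min(1, 1 − 0.4 + 0.6) = 1
  ((((P \/ P) /\ (Q \/ (Q /\ ~Q))) \/ Q) -> (P -> Q)): min(1, 1 − 0.6 + 1) = 1
  ~Q: Łukasiewicz ¬ gives 1 − 0.6 = 0.4
  (((((P \/ P) /\ (Q \/ (Q /\ ~Q))) \/ Q) -> (P -> Q)) -> ~Q): min(1, 1 − 1 + 0.4) = 0.4
  Łukasiewicz value = 0.4
Difference: 0 − 0.4 = -0.40

-0.40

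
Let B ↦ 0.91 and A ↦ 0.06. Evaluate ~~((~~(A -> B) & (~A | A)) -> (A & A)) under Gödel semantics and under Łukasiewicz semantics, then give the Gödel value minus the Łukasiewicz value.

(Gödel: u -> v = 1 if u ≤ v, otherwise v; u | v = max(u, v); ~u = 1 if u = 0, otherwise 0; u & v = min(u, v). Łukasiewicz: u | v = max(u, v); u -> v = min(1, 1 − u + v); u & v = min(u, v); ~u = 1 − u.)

Gödel evaluation:
  (A -> B): 0.06 ≤ 0.91, so result = 1
  ~(A -> B): Gödel ¬ of 1 = 0 (operand ≠ 0)
  ~~(A -> B): Gödel ¬ of 0 = 1 (operand is 0)
  ~A: Gödel ¬ of 0.06 = 0 (operand ≠ 0)
  (~A | A) = max(0, 0.06) = 0.06
  (~~(A -> B) & (~A | A)) = min(1, 0.06) = 0.06
  (A & A) = min(0.06, 0.06) = 0.06
  ((~~(A -> B) & (~A | A)) -> (A & A)): 0.06 ≤ 0.06, so result = 1
  ~((~~(A -> B) & (~A | A)) -> (A & A)): Gödel ¬ of 1 = 0 (operand ≠ 0)
  ~~((~~(A -> B) & (~A | A)) -> (A & A)): Gödel ¬ of 0 = 1 (operand is 0)
  Gödel value = 1
Łukasiewicz evaluation:
  (A -> B): min(1, 1 − 0.06 + 0.91) = 1
  ~(A -> B): Łukasiewicz ¬ gives 1 − 1 = 0
  ~~(A -> B): Łukasiewicz ¬ gives 1 − 0 = 1
  ~A: Łukasiewicz ¬ gives 1 − 0.06 = 0.94
  (~A | A) = max(0.94, 0.06) = 0.94
  (~~(A -> B) & (~A | A)) = min(1, 0.94) = 0.94
  (A & A) = min(0.06, 0.06) = 0.06
  ((~~(A -> B) & (~A | A)) -> (A & A)): min(1, 1 − 0.94 + 0.06) = 0.12
  ~((~~(A -> B) & (~A | A)) -> (A & A)): Łukasiewicz ¬ gives 1 − 0.12 = 0.88
  ~~((~~(A -> B) & (~A | A)) -> (A & A)): Łukasiewicz ¬ gives 1 − 0.88 = 0.12
  Łukasiewicz value = 0.12
Difference: 1 − 0.12 = 0.88

0.88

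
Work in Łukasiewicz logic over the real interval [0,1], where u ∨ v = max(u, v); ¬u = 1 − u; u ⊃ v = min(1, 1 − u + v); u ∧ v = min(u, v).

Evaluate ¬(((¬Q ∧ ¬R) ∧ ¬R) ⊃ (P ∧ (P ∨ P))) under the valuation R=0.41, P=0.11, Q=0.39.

¬Q: Łukasiewicz ¬ gives 1 − 0.39 = 0.61
¬R: Łukasiewicz ¬ gives 1 − 0.41 = 0.59
(¬Q ∧ ¬R) = min(0.61, 0.59) = 0.59
¬R: Łukasiewicz ¬ gives 1 − 0.41 = 0.59
((¬Q ∧ ¬R) ∧ ¬R) = min(0.59, 0.59) = 0.59
(P ∨ P) = max(0.11, 0.11) = 0.11
(P ∧ (P ∨ P)) = min(0.11, 0.11) = 0.11
(((¬Q ∧ ¬R) ∧ ¬R) ⊃ (P ∧ (P ∨ P))): min(1, 1 − 0.59 + 0.11) = 0.52
¬(((¬Q ∧ ¬R) ∧ ¬R) ⊃ (P ∧ (P ∨ P))): Łukasiewicz ¬ gives 1 − 0.52 = 0.48

0.48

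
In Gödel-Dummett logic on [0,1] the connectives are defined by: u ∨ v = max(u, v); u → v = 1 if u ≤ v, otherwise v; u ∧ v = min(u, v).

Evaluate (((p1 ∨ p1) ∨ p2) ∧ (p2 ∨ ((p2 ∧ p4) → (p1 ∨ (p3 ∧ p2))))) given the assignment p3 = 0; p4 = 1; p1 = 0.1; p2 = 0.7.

0.70

(p1 ∨ p1) = max(0.1, 0.1) = 0.1
((p1 ∨ p1) ∨ p2) = max(0.1, 0.7) = 0.7
(p2 ∧ p4) = min(0.7, 1) = 0.7
(p3 ∧ p2) = min(0, 0.7) = 0
(p1 ∨ (p3 ∧ p2)) = max(0.1, 0) = 0.1
((p2 ∧ p4) → (p1 ∨ (p3 ∧ p2))): 0.7 > 0.1, so result = 0.1
(p2 ∨ ((p2 ∧ p4) → (p1 ∨ (p3 ∧ p2)))) = max(0.7, 0.1) = 0.7
(((p1 ∨ p1) ∨ p2) ∧ (p2 ∨ ((p2 ∧ p4) → (p1 ∨ (p3 ∧ p2))))) = min(0.7, 0.7) = 0.7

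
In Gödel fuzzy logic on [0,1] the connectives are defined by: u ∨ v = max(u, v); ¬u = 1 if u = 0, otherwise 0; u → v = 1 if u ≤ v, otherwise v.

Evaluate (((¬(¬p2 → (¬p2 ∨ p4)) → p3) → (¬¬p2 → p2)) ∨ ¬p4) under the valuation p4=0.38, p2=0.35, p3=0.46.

0.35

¬p2: Gödel ¬ of 0.35 = 0 (operand ≠ 0)
¬p2: Gödel ¬ of 0.35 = 0 (operand ≠ 0)
(¬p2 ∨ p4) = max(0, 0.38) = 0.38
(¬p2 → (¬p2 ∨ p4)): 0 ≤ 0.38, so result = 1
¬(¬p2 → (¬p2 ∨ p4)): Gödel ¬ of 1 = 0 (operand ≠ 0)
(¬(¬p2 → (¬p2 ∨ p4)) → p3): 0 ≤ 0.46, so result = 1
¬p2: Gödel ¬ of 0.35 = 0 (operand ≠ 0)
¬¬p2: Gödel ¬ of 0 = 1 (operand is 0)
(¬¬p2 → p2): 1 > 0.35, so result = 0.35
((¬(¬p2 → (¬p2 ∨ p4)) → p3) → (¬¬p2 → p2)): 1 > 0.35, so result = 0.35
¬p4: Gödel ¬ of 0.38 = 0 (operand ≠ 0)
(((¬(¬p2 → (¬p2 ∨ p4)) → p3) → (¬¬p2 → p2)) ∨ ¬p4) = max(0.35, 0) = 0.35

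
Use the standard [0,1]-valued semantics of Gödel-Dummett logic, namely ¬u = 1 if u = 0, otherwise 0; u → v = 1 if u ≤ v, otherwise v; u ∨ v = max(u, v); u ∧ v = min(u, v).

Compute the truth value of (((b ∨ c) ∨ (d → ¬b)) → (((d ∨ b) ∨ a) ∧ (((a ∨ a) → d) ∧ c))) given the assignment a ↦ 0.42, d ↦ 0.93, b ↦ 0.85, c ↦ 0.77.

(b ∨ c) = max(0.85, 0.77) = 0.85
¬b: Gödel ¬ of 0.85 = 0 (operand ≠ 0)
(d → ¬b): 0.93 > 0, so result = 0
((b ∨ c) ∨ (d → ¬b)) = max(0.85, 0) = 0.85
(d ∨ b) = max(0.93, 0.85) = 0.93
((d ∨ b) ∨ a) = max(0.93, 0.42) = 0.93
(a ∨ a) = max(0.42, 0.42) = 0.42
((a ∨ a) → d): 0.42 ≤ 0.93, so result = 1
(((a ∨ a) → d) ∧ c) = min(1, 0.77) = 0.77
(((d ∨ b) ∨ a) ∧ (((a ∨ a) → d) ∧ c)) = min(0.93, 0.77) = 0.77
(((b ∨ c) ∨ (d → ¬b)) → (((d ∨ b) ∨ a) ∧ (((a ∨ a) → d) ∧ c))): 0.85 > 0.77, so result = 0.77

0.77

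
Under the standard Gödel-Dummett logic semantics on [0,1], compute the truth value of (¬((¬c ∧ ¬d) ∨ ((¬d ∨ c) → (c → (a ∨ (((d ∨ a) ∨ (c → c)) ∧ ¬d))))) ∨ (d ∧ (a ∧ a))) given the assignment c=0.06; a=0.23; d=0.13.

0.13

¬c: Gödel ¬ of 0.06 = 0 (operand ≠ 0)
¬d: Gödel ¬ of 0.13 = 0 (operand ≠ 0)
(¬c ∧ ¬d) = min(0, 0) = 0
¬d: Gödel ¬ of 0.13 = 0 (operand ≠ 0)
(¬d ∨ c) = max(0, 0.06) = 0.06
(d ∨ a) = max(0.13, 0.23) = 0.23
(c → c): 0.06 ≤ 0.06, so result = 1
((d ∨ a) ∨ (c → c)) = max(0.23, 1) = 1
¬d: Gödel ¬ of 0.13 = 0 (operand ≠ 0)
(((d ∨ a) ∨ (c → c)) ∧ ¬d) = min(1, 0) = 0
(a ∨ (((d ∨ a) ∨ (c → c)) ∧ ¬d)) = max(0.23, 0) = 0.23
(c → (a ∨ (((d ∨ a) ∨ (c → c)) ∧ ¬d))): 0.06 ≤ 0.23, so result = 1
((¬d ∨ c) → (c → (a ∨ (((d ∨ a) ∨ (c → c)) ∧ ¬d)))): 0.06 ≤ 1, so result = 1
((¬c ∧ ¬d) ∨ ((¬d ∨ c) → (c → (a ∨ (((d ∨ a) ∨ (c → c)) ∧ ¬d))))) = max(0, 1) = 1
¬((¬c ∧ ¬d) ∨ ((¬d ∨ c) → (c → (a ∨ (((d ∨ a) ∨ (c → c)) ∧ ¬d))))): Gödel ¬ of 1 = 0 (operand ≠ 0)
(a ∧ a) = min(0.23, 0.23) = 0.23
(d ∧ (a ∧ a)) = min(0.13, 0.23) = 0.13
(¬((¬c ∧ ¬d) ∨ ((¬d ∨ c) → (c → (a ∨ (((d ∨ a) ∨ (c → c)) ∧ ¬d))))) ∨ (d ∧ (a ∧ a))) = max(0, 0.13) = 0.13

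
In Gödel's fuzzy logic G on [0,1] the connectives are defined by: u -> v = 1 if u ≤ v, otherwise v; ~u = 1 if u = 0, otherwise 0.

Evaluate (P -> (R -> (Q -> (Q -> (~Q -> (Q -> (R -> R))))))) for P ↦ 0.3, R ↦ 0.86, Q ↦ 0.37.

~Q: Gödel ¬ of 0.37 = 0 (operand ≠ 0)
(R -> R): 0.86 ≤ 0.86, so result = 1
(Q -> (R -> R)): 0.37 ≤ 1, so result = 1
(~Q -> (Q -> (R -> R))): 0 ≤ 1, so result = 1
(Q -> (~Q -> (Q -> (R -> R)))): 0.37 ≤ 1, so result = 1
(Q -> (Q -> (~Q -> (Q -> (R -> R))))): 0.37 ≤ 1, so result = 1
(R -> (Q -> (Q -> (~Q -> (Q -> (R -> R)))))): 0.86 ≤ 1, so result = 1
(P -> (R -> (Q -> (Q -> (~Q -> (Q -> (R -> R))))))): 0.3 ≤ 1, so result = 1

1.00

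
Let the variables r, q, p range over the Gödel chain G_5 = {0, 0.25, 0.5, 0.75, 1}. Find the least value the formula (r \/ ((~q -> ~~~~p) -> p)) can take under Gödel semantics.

The minimum is attained at r = 0, q = 0.25, p = 0:
  ~q: Gödel ¬ of 0.25 = 0 (operand ≠ 0)
  ~p: Gödel ¬ of 0 = 1 (operand is 0)
  ~~p: Gödel ¬ of 1 = 0 (operand ≠ 0)
  ~~~p: Gödel ¬ of 0 = 1 (operand is 0)
  ~~~~p: Gödel ¬ of 1 = 0 (operand ≠ 0)
  (~q -> ~~~~p): 0 ≤ 0, so result = 1
  ((~q -> ~~~~p) -> p): 1 > 0, so result = 0
  (r \/ ((~q -> ~~~~p) -> p)) = max(0, 0) = 0
Checking all 125 assignments confirms none give a value below 0.00.

0.00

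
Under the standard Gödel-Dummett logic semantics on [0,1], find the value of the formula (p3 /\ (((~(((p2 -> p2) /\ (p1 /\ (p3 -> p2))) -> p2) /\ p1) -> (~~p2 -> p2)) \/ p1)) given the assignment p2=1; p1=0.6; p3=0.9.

(p2 -> p2): 1 ≤ 1, so result = 1
(p3 -> p2): 0.9 ≤ 1, so result = 1
(p1 /\ (p3 -> p2)) = min(0.6, 1) = 0.6
((p2 -> p2) /\ (p1 /\ (p3 -> p2))) = min(1, 0.6) = 0.6
(((p2 -> p2) /\ (p1 /\ (p3 -> p2))) -> p2): 0.6 ≤ 1, so result = 1
~(((p2 -> p2) /\ (p1 /\ (p3 -> p2))) -> p2): Gödel ¬ of 1 = 0 (operand ≠ 0)
(~(((p2 -> p2) /\ (p1 /\ (p3 -> p2))) -> p2) /\ p1) = min(0, 0.6) = 0
~p2: Gödel ¬ of 1 = 0 (operand ≠ 0)
~~p2: Gödel ¬ of 0 = 1 (operand is 0)
(~~p2 -> p2): 1 ≤ 1, so result = 1
((~(((p2 -> p2) /\ (p1 /\ (p3 -> p2))) -> p2) /\ p1) -> (~~p2 -> p2)): 0 ≤ 1, so result = 1
(((~(((p2 -> p2) /\ (p1 /\ (p3 -> p2))) -> p2) /\ p1) -> (~~p2 -> p2)) \/ p1) = max(1, 0.6) = 1
(p3 /\ (((~(((p2 -> p2) /\ (p1 /\ (p3 -> p2))) -> p2) /\ p1) -> (~~p2 -> p2)) \/ p1)) = min(0.9, 1) = 0.9

0.90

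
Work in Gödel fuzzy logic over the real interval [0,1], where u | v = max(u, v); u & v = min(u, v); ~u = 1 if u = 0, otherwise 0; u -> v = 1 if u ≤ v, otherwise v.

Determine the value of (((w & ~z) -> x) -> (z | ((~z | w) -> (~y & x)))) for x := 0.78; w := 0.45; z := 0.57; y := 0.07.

0.57

~z: Gödel ¬ of 0.57 = 0 (operand ≠ 0)
(w & ~z) = min(0.45, 0) = 0
((w & ~z) -> x): 0 ≤ 0.78, so result = 1
~z: Gödel ¬ of 0.57 = 0 (operand ≠ 0)
(~z | w) = max(0, 0.45) = 0.45
~y: Gödel ¬ of 0.07 = 0 (operand ≠ 0)
(~y & x) = min(0, 0.78) = 0
((~z | w) -> (~y & x)): 0.45 > 0, so result = 0
(z | ((~z | w) -> (~y & x))) = max(0.57, 0) = 0.57
(((w & ~z) -> x) -> (z | ((~z | w) -> (~y & x)))): 1 > 0.57, so result = 0.57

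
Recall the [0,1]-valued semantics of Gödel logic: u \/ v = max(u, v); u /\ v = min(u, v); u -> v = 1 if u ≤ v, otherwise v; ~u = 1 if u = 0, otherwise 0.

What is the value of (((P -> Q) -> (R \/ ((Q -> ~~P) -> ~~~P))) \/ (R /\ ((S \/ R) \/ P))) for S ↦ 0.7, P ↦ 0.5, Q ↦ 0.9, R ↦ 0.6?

(P -> Q): 0.5 ≤ 0.9, so result = 1
~P: Gödel ¬ of 0.5 = 0 (operand ≠ 0)
~~P: Gödel ¬ of 0 = 1 (operand is 0)
(Q -> ~~P): 0.9 ≤ 1, so result = 1
~P: Gödel ¬ of 0.5 = 0 (operand ≠ 0)
~~P: Gödel ¬ of 0 = 1 (operand is 0)
~~~P: Gödel ¬ of 1 = 0 (operand ≠ 0)
((Q -> ~~P) -> ~~~P): 1 > 0, so result = 0
(R \/ ((Q -> ~~P) -> ~~~P)) = max(0.6, 0) = 0.6
((P -> Q) -> (R \/ ((Q -> ~~P) -> ~~~P))): 1 > 0.6, so result = 0.6
(S \/ R) = max(0.7, 0.6) = 0.7
((S \/ R) \/ P) = max(0.7, 0.5) = 0.7
(R /\ ((S \/ R) \/ P)) = min(0.6, 0.7) = 0.6
(((P -> Q) -> (R \/ ((Q -> ~~P) -> ~~~P))) \/ (R /\ ((S \/ R) \/ P))) = max(0.6, 0.6) = 0.6

0.60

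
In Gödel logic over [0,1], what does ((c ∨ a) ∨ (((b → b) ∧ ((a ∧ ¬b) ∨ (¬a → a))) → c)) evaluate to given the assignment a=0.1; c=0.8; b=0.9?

(c ∨ a) = max(0.8, 0.1) = 0.8
(b → b): 0.9 ≤ 0.9, so result = 1
¬b: Gödel ¬ of 0.9 = 0 (operand ≠ 0)
(a ∧ ¬b) = min(0.1, 0) = 0
¬a: Gödel ¬ of 0.1 = 0 (operand ≠ 0)
(¬a → a): 0 ≤ 0.1, so result = 1
((a ∧ ¬b) ∨ (¬a → a)) = max(0, 1) = 1
((b → b) ∧ ((a ∧ ¬b) ∨ (¬a → a))) = min(1, 1) = 1
(((b → b) ∧ ((a ∧ ¬b) ∨ (¬a → a))) → c): 1 > 0.8, so result = 0.8
((c ∨ a) ∨ (((b → b) ∧ ((a ∧ ¬b) ∨ (¬a → a))) → c)) = max(0.8, 0.8) = 0.8

0.80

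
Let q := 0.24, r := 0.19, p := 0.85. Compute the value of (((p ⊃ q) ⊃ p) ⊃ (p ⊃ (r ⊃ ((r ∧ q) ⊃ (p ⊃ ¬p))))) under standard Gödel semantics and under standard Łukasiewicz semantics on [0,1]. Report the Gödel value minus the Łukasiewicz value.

Gödel evaluation:
  (p ⊃ q): 0.85 > 0.24, so result = 0.24
  ((p ⊃ q) ⊃ p): 0.24 ≤ 0.85, so result = 1
  (r ∧ q) = min(0.19, 0.24) = 0.19
  ¬p: Gödel ¬ of 0.85 = 0 (operand ≠ 0)
  (p ⊃ ¬p): 0.85 > 0, so result = 0
  ((r ∧ q) ⊃ (p ⊃ ¬p)): 0.19 > 0, so result = 0
  (r ⊃ ((r ∧ q) ⊃ (p ⊃ ¬p))): 0.19 > 0, so result = 0
  (p ⊃ (r ⊃ ((r ∧ q) ⊃ (p ⊃ ¬p)))): 0.85 > 0, so result = 0
  (((p ⊃ q) ⊃ p) ⊃ (p ⊃ (r ⊃ ((r ∧ q) ⊃ (p ⊃ ¬p))))): 1 > 0, so result = 0
  Gödel value = 0
Łukasiewicz evaluation:
  (p ⊃ q): min(1, 1 − 0.85 + 0.24) = 0.39
  ((p ⊃ q) ⊃ p): min(1, 1 − 0.39 + 0.85) = 1
  (r ∧ q) = min(0.19, 0.24) = 0.19
  ¬p: Łukasiewicz ¬ gives 1 − 0.85 = 0.15
  (p ⊃ ¬p): min(1, 1 − 0.85 + 0.15) = 0.3
  ((r ∧ q) ⊃ (p ⊃ ¬p)): min(1, 1 − 0.19 + 0.3) = 1
  (r ⊃ ((r ∧ q) ⊃ (p ⊃ ¬p))): min(1, 1 − 0.19 + 1) = 1
  (p ⊃ (r ⊃ ((r ∧ q) ⊃ (p ⊃ ¬p)))): min(1, 1 − 0.85 + 1) = 1
  (((p ⊃ q) ⊃ p) ⊃ (p ⊃ (r ⊃ ((r ∧ q) ⊃ (p ⊃ ¬p))))): min(1, 1 − 1 + 1) = 1
  Łukasiewicz value = 1
Difference: 0 − 1 = -1.00

-1.00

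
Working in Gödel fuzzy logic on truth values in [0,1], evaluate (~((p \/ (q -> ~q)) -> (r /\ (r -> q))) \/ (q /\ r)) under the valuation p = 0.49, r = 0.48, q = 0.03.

~q: Gödel ¬ of 0.03 = 0 (operand ≠ 0)
(q -> ~q): 0.03 > 0, so result = 0
(p \/ (q -> ~q)) = max(0.49, 0) = 0.49
(r -> q): 0.48 > 0.03, so result = 0.03
(r /\ (r -> q)) = min(0.48, 0.03) = 0.03
((p \/ (q -> ~q)) -> (r /\ (r -> q))): 0.49 > 0.03, so result = 0.03
~((p \/ (q -> ~q)) -> (r /\ (r -> q))): Gödel ¬ of 0.03 = 0 (operand ≠ 0)
(q /\ r) = min(0.03, 0.48) = 0.03
(~((p \/ (q -> ~q)) -> (r /\ (r -> q))) \/ (q /\ r)) = max(0, 0.03) = 0.03

0.03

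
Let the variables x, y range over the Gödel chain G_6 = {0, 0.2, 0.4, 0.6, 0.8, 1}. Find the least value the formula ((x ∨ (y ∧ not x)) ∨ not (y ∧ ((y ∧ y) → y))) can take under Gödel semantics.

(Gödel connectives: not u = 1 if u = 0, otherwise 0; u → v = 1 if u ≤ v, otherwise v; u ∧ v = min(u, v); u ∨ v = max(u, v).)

0.20

The minimum is attained at x = 0, y = 0.2:
  not x: Gödel ¬ of 0 = 1 (operand is 0)
  (y ∧ not x) = min(0.2, 1) = 0.2
  (x ∨ (y ∧ not x)) = max(0, 0.2) = 0.2
  (y ∧ y) = min(0.2, 0.2) = 0.2
  ((y ∧ y) → y): 0.2 ≤ 0.2, so result = 1
  (y ∧ ((y ∧ y) → y)) = min(0.2, 1) = 0.2
  not (y ∧ ((y ∧ y) → y)): Gödel ¬ of 0.2 = 0 (operand ≠ 0)
  ((x ∨ (y ∧ not x)) ∨ not (y ∧ ((y ∧ y) → y))) = max(0.2, 0) = 0.2
Checking all 36 assignments confirms none give a value below 0.20.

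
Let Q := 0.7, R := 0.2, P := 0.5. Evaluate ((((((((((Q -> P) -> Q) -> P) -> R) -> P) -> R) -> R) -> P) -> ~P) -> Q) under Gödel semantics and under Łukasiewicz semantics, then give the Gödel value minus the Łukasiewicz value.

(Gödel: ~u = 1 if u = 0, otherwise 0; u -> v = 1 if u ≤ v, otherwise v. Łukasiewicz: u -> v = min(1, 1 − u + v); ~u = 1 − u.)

0.20

Gödel evaluation:
  (Q -> P): 0.7 > 0.5, so result = 0.5
  ((Q -> P) -> Q): 0.5 ≤ 0.7, so result = 1
  (((Q -> P) -> Q) -> P): 1 > 0.5, so result = 0.5
  ((((Q -> P) -> Q) -> P) -> R): 0.5 > 0.2, so result = 0.2
  (((((Q -> P) -> Q) -> P) -> R) -> P): 0.2 ≤ 0.5, so result = 1
  ((((((Q -> P) -> Q) -> P) -> R) -> P) -> R): 1 > 0.2, so result = 0.2
  (((((((Q -> P) -> Q) -> P) -> R) -> P) -> R) -> R): 0.2 ≤ 0.2, so result = 1
  ((((((((Q -> P) -> Q) -> P) -> R) -> P) -> R) -> R) -> P): 1 > 0.5, so result = 0.5
  ~P: Gödel ¬ of 0.5 = 0 (operand ≠ 0)
  (((((((((Q -> P) -> Q) -> P) -> R) -> P) -> R) -> R) -> P) -> ~P): 0.5 > 0, so result = 0
  ((((((((((Q -> P) -> Q) -> P) -> R) -> P) -> R) -> R) -> P) -> ~P) -> Q): 0 ≤ 0.7, so result = 1
  Gödel value = 1
Łukasiewicz evaluation:
  (Q -> P): min(1, 1 − 0.7 + 0.5) = 0.8
  ((Q -> P) -> Q): min(1, 1 − 0.8 + 0.7) = 0.9
  (((Q -> P) -> Q) -> P): min(1, 1 − 0.9 + 0.5) = 0.6
  ((((Q -> P) -> Q) -> P) -> R): min(1, 1 − 0.6 + 0.2) = 0.6
  (((((Q -> P) -> Q) -> P) -> R) -> P): min(1, 1 − 0.6 + 0.5) = 0.9
  ((((((Q -> P) -> Q) -> P) -> R) -> P) -> R): min(1, 1 − 0.9 + 0.2) = 0.3
  (((((((Q -> P) -> Q) -> P) -> R) -> P) -> R) -> R): min(1, 1 − 0.3 + 0.2) = 0.9
  ((((((((Q -> P) -> Q) -> P) -> R) -> P) -> R) -> R) -> P): min(1, 1 − 0.9 + 0.5) = 0.6
  ~P: Łukasiewicz ¬ gives 1 − 0.5 = 0.5
  (((((((((Q -> P) -> Q) -> P) -> R) -> P) -> R) -> R) -> P) -> ~P): min(1, 1 − 0.6 + 0.5) = 0.9
  ((((((((((Q -> P) -> Q) -> P) -> R) -> P) -> R) -> R) -> P) -> ~P) -> Q): min(1, 1 − 0.9 + 0.7) = 0.8
  Łukasiewicz value = 0.8
Difference: 1 − 0.8 = 0.20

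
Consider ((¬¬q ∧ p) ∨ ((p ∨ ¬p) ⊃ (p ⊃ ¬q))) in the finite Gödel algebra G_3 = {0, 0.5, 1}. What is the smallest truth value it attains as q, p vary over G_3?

0.50

The minimum is attained at q = 0.5, p = 0.5:
  ¬q: Gödel ¬ of 0.5 = 0 (operand ≠ 0)
  ¬¬q: Gödel ¬ of 0 = 1 (operand is 0)
  (¬¬q ∧ p) = min(1, 0.5) = 0.5
  ¬p: Gödel ¬ of 0.5 = 0 (operand ≠ 0)
  (p ∨ ¬p) = max(0.5, 0) = 0.5
  ¬q: Gödel ¬ of 0.5 = 0 (operand ≠ 0)
  (p ⊃ ¬q): 0.5 > 0, so result = 0
  ((p ∨ ¬p) ⊃ (p ⊃ ¬q)): 0.5 > 0, so result = 0
  ((¬¬q ∧ p) ∨ ((p ∨ ¬p) ⊃ (p ⊃ ¬q))) = max(0.5, 0) = 0.5
Checking all 9 assignments confirms none give a value below 0.50.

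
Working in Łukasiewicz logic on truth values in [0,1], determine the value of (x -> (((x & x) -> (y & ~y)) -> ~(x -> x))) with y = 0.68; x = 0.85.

0.68

(x & x) = min(0.85, 0.85) = 0.85
~y: Łukasiewicz ¬ gives 1 − 0.68 = 0.32
(y & ~y) = min(0.68, 0.32) = 0.32
((x & x) -> (y & ~y)): min(1, 1 − 0.85 + 0.32) = 0.47
(x -> x): min(1, 1 − 0.85 + 0.85) = 1
~(x -> x): Łukasiewicz ¬ gives 1 − 1 = 0
(((x & x) -> (y & ~y)) -> ~(x -> x)): min(1, 1 − 0.47 + 0) = 0.53
(x -> (((x & x) -> (y & ~y)) -> ~(x -> x))): min(1, 1 − 0.85 + 0.53) = 0.68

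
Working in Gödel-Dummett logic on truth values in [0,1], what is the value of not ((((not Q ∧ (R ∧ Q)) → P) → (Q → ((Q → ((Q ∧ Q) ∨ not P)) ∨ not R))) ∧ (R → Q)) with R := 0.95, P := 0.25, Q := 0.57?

not Q: Gödel ¬ of 0.57 = 0 (operand ≠ 0)
(R ∧ Q) = min(0.95, 0.57) = 0.57
(not Q ∧ (R ∧ Q)) = min(0, 0.57) = 0
((not Q ∧ (R ∧ Q)) → P): 0 ≤ 0.25, so result = 1
(Q ∧ Q) = min(0.57, 0.57) = 0.57
not P: Gödel ¬ of 0.25 = 0 (operand ≠ 0)
((Q ∧ Q) ∨ not P) = max(0.57, 0) = 0.57
(Q → ((Q ∧ Q) ∨ not P)): 0.57 ≤ 0.57, so result = 1
not R: Gödel ¬ of 0.95 = 0 (operand ≠ 0)
((Q → ((Q ∧ Q) ∨ not P)) ∨ not R) = max(1, 0) = 1
(Q → ((Q → ((Q ∧ Q) ∨ not P)) ∨ not R)): 0.57 ≤ 1, so result = 1
(((not Q ∧ (R ∧ Q)) → P) → (Q → ((Q → ((Q ∧ Q) ∨ not P)) ∨ not R))): 1 ≤ 1, so result = 1
(R → Q): 0.95 > 0.57, so result = 0.57
((((not Q ∧ (R ∧ Q)) → P) → (Q → ((Q → ((Q ∧ Q) ∨ not P)) ∨ not R))) ∧ (R → Q)) = min(1, 0.57) = 0.57
not ((((not Q ∧ (R ∧ Q)) → P) → (Q → ((Q → ((Q ∧ Q) ∨ not P)) ∨ not R))) ∧ (R → Q)): Gödel ¬ of 0.57 = 0 (operand ≠ 0)

0.00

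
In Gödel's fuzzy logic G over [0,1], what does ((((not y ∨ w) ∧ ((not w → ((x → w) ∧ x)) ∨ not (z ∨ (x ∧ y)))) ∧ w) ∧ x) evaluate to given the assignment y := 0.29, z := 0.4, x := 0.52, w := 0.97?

not y: Gödel ¬ of 0.29 = 0 (operand ≠ 0)
(not y ∨ w) = max(0, 0.97) = 0.97
not w: Gödel ¬ of 0.97 = 0 (operand ≠ 0)
(x → w): 0.52 ≤ 0.97, so result = 1
((x → w) ∧ x) = min(1, 0.52) = 0.52
(not w → ((x → w) ∧ x)): 0 ≤ 0.52, so result = 1
(x ∧ y) = min(0.52, 0.29) = 0.29
(z ∨ (x ∧ y)) = max(0.4, 0.29) = 0.4
not (z ∨ (x ∧ y)): Gödel ¬ of 0.4 = 0 (operand ≠ 0)
((not w → ((x → w) ∧ x)) ∨ not (z ∨ (x ∧ y))) = max(1, 0) = 1
((not y ∨ w) ∧ ((not w → ((x → w) ∧ x)) ∨ not (z ∨ (x ∧ y)))) = min(0.97, 1) = 0.97
(((not y ∨ w) ∧ ((not w → ((x → w) ∧ x)) ∨ not (z ∨ (x ∧ y)))) ∧ w) = min(0.97, 0.97) = 0.97
((((not y ∨ w) ∧ ((not w → ((x → w) ∧ x)) ∨ not (z ∨ (x ∧ y)))) ∧ w) ∧ x) = min(0.97, 0.52) = 0.52

0.52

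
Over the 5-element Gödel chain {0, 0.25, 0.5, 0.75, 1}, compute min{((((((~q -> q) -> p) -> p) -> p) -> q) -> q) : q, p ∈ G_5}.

0.25

The minimum is attained at q = 0.25, p = 0:
  ~q: Gödel ¬ of 0.25 = 0 (operand ≠ 0)
  (~q -> q): 0 ≤ 0.25, so result = 1
  ((~q -> q) -> p): 1 > 0, so result = 0
  (((~q -> q) -> p) -> p): 0 ≤ 0, so result = 1
  ((((~q -> q) -> p) -> p) -> p): 1 > 0, so result = 0
  (((((~q -> q) -> p) -> p) -> p) -> q): 0 ≤ 0.25, so result = 1
  ((((((~q -> q) -> p) -> p) -> p) -> q) -> q): 1 > 0.25, so result = 0.25
Checking all 25 assignments confirms none give a value below 0.25.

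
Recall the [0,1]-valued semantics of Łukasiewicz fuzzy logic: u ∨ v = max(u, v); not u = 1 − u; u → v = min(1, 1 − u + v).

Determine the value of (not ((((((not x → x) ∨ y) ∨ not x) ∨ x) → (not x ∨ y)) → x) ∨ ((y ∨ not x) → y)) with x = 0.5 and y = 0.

not x: Łukasiewicz ¬ gives 1 − 0.5 = 0.5
(not x → x): min(1, 1 − 0.5 + 0.5) = 1
((not x → x) ∨ y) = max(1, 0) = 1
not x: Łukasiewicz ¬ gives 1 − 0.5 = 0.5
(((not x → x) ∨ y) ∨ not x) = max(1, 0.5) = 1
((((not x → x) ∨ y) ∨ not x) ∨ x) = max(1, 0.5) = 1
not x: Łukasiewicz ¬ gives 1 − 0.5 = 0.5
(not x ∨ y) = max(0.5, 0) = 0.5
(((((not x → x) ∨ y) ∨ not x) ∨ x) → (not x ∨ y)): min(1, 1 − 1 + 0.5) = 0.5
((((((not x → x) ∨ y) ∨ not x) ∨ x) → (not x ∨ y)) → x): min(1, 1 − 0.5 + 0.5) = 1
not ((((((not x → x) ∨ y) ∨ not x) ∨ x) → (not x ∨ y)) → x): Łukasiewicz ¬ gives 1 − 1 = 0
not x: Łukasiewicz ¬ gives 1 − 0.5 = 0.5
(y ∨ not x) = max(0, 0.5) = 0.5
((y ∨ not x) → y): min(1, 1 − 0.5 + 0) = 0.5
(not ((((((not x → x) ∨ y) ∨ not x) ∨ x) → (not x ∨ y)) → x) ∨ ((y ∨ not x) → y)) = max(0, 0.5) = 0.5

0.50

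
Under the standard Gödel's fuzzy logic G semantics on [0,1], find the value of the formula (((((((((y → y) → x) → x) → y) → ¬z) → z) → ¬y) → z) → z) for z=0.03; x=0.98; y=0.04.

(y → y): 0.04 ≤ 0.04, so result = 1
((y → y) → x): 1 > 0.98, so result = 0.98
(((y → y) → x) → x): 0.98 ≤ 0.98, so result = 1
((((y → y) → x) → x) → y): 1 > 0.04, so result = 0.04
¬z: Gödel ¬ of 0.03 = 0 (operand ≠ 0)
(((((y → y) → x) → x) → y) → ¬z): 0.04 > 0, so result = 0
((((((y → y) → x) → x) → y) → ¬z) → z): 0 ≤ 0.03, so result = 1
¬y: Gödel ¬ of 0.04 = 0 (operand ≠ 0)
(((((((y → y) → x) → x) → y) → ¬z) → z) → ¬y): 1 > 0, so result = 0
((((((((y → y) → x) → x) → y) → ¬z) → z) → ¬y) → z): 0 ≤ 0.03, so result = 1
(((((((((y → y) → x) → x) → y) → ¬z) → z) → ¬y) → z) → z): 1 > 0.03, so result = 0.03

0.03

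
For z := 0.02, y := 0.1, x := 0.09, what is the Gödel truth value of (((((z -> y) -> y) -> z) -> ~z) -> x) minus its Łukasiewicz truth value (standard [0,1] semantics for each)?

0.91

Gödel evaluation:
  (z -> y): 0.02 ≤ 0.1, so result = 1
  ((z -> y) -> y): 1 > 0.1, so result = 0.1
  (((z -> y) -> y) -> z): 0.1 > 0.02, so result = 0.02
  ~z: Gödel ¬ of 0.02 = 0 (operand ≠ 0)
  ((((z -> y) -> y) -> z) -> ~z): 0.02 > 0, so result = 0
  (((((z -> y) -> y) -> z) -> ~z) -> x): 0 ≤ 0.09, so result = 1
  Gödel value = 1
Łukasiewicz evaluation:
  (z -> y): min(1, 1 − 0.02 + 0.1) = 1
  ((z -> y) -> y): min(1, 1 − 1 + 0.1) = 0.1
  (((z -> y) -> y) -> z): min(1, 1 − 0.1 + 0.02) = 0.92
  ~z: Łukasiewicz ¬ gives 1 − 0.02 = 0.98
  ((((z -> y) -> y) -> z) -> ~z): min(1, 1 − 0.92 + 0.98) = 1
  (((((z -> y) -> y) -> z) -> ~z) -> x): min(1, 1 − 1 + 0.09) = 0.09
  Łukasiewicz value = 0.09
Difference: 1 − 0.09 = 0.91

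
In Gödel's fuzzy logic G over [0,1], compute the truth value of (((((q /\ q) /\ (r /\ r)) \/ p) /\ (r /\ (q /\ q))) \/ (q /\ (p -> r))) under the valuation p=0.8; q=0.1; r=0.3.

(q /\ q) = min(0.1, 0.1) = 0.1
(r /\ r) = min(0.3, 0.3) = 0.3
((q /\ q) /\ (r /\ r)) = min(0.1, 0.3) = 0.1
(((q /\ q) /\ (r /\ r)) \/ p) = max(0.1, 0.8) = 0.8
(q /\ q) = min(0.1, 0.1) = 0.1
(r /\ (q /\ q)) = min(0.3, 0.1) = 0.1
((((q /\ q) /\ (r /\ r)) \/ p) /\ (r /\ (q /\ q))) = min(0.8, 0.1) = 0.1
(p -> r): 0.8 > 0.3, so result = 0.3
(q /\ (p -> r)) = min(0.1, 0.3) = 0.1
(((((q /\ q) /\ (r /\ r)) \/ p) /\ (r /\ (q /\ q))) \/ (q /\ (p -> r))) = max(0.1, 0.1) = 0.1

0.10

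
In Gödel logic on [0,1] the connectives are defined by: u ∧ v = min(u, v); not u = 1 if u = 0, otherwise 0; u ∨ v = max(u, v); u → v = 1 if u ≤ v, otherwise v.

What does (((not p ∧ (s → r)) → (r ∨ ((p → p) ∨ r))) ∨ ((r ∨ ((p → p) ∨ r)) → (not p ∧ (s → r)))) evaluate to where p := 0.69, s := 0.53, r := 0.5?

1.00

not p: Gödel ¬ of 0.69 = 0 (operand ≠ 0)
(s → r): 0.53 > 0.5, so result = 0.5
(not p ∧ (s → r)) = min(0, 0.5) = 0
(p → p): 0.69 ≤ 0.69, so result = 1
((p → p) ∨ r) = max(1, 0.5) = 1
(r ∨ ((p → p) ∨ r)) = max(0.5, 1) = 1
((not p ∧ (s → r)) → (r ∨ ((p → p) ∨ r))): 0 ≤ 1, so result = 1
(p → p): 0.69 ≤ 0.69, so result = 1
((p → p) ∨ r) = max(1, 0.5) = 1
(r ∨ ((p → p) ∨ r)) = max(0.5, 1) = 1
not p: Gödel ¬ of 0.69 = 0 (operand ≠ 0)
(s → r): 0.53 > 0.5, so result = 0.5
(not p ∧ (s → r)) = min(0, 0.5) = 0
((r ∨ ((p → p) ∨ r)) → (not p ∧ (s → r))): 1 > 0, so result = 0
(((not p ∧ (s → r)) → (r ∨ ((p → p) ∨ r))) ∨ ((r ∨ ((p → p) ∨ r)) → (not p ∧ (s → r)))) = max(1, 0) = 1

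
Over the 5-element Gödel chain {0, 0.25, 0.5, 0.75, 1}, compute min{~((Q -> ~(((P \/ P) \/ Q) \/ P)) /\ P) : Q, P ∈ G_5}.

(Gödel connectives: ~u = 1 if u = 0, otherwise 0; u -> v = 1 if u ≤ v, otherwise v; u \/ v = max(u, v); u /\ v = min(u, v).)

0.00

The minimum is attained at Q = 0, P = 0.25:
  (P \/ P) = max(0.25, 0.25) = 0.25
  ((P \/ P) \/ Q) = max(0.25, 0) = 0.25
  (((P \/ P) \/ Q) \/ P) = max(0.25, 0.25) = 0.25
  ~(((P \/ P) \/ Q) \/ P): Gödel ¬ of 0.25 = 0 (operand ≠ 0)
  (Q -> ~(((P \/ P) \/ Q) \/ P)): 0 ≤ 0, so result = 1
  ((Q -> ~(((P \/ P) \/ Q) \/ P)) /\ P) = min(1, 0.25) = 0.25
  ~((Q -> ~(((P \/ P) \/ Q) \/ P)) /\ P): Gödel ¬ of 0.25 = 0 (operand ≠ 0)
Checking all 25 assignments confirms none give a value below 0.00.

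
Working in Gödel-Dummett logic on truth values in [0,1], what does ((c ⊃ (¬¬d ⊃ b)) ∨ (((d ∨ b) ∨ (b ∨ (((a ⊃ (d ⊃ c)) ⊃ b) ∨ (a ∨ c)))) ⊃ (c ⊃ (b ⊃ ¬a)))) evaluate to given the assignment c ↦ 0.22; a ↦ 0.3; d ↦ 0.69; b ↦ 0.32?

1.00

¬d: Gödel ¬ of 0.69 = 0 (operand ≠ 0)
¬¬d: Gödel ¬ of 0 = 1 (operand is 0)
(¬¬d ⊃ b): 1 > 0.32, so result = 0.32
(c ⊃ (¬¬d ⊃ b)): 0.22 ≤ 0.32, so result = 1
(d ∨ b) = max(0.69, 0.32) = 0.69
(d ⊃ c): 0.69 > 0.22, so result = 0.22
(a ⊃ (d ⊃ c)): 0.3 > 0.22, so result = 0.22
((a ⊃ (d ⊃ c)) ⊃ b): 0.22 ≤ 0.32, so result = 1
(a ∨ c) = max(0.3, 0.22) = 0.3
(((a ⊃ (d ⊃ c)) ⊃ b) ∨ (a ∨ c)) = max(1, 0.3) = 1
(b ∨ (((a ⊃ (d ⊃ c)) ⊃ b) ∨ (a ∨ c))) = max(0.32, 1) = 1
((d ∨ b) ∨ (b ∨ (((a ⊃ (d ⊃ c)) ⊃ b) ∨ (a ∨ c)))) = max(0.69, 1) = 1
¬a: Gödel ¬ of 0.3 = 0 (operand ≠ 0)
(b ⊃ ¬a): 0.32 > 0, so result = 0
(c ⊃ (b ⊃ ¬a)): 0.22 > 0, so result = 0
(((d ∨ b) ∨ (b ∨ (((a ⊃ (d ⊃ c)) ⊃ b) ∨ (a ∨ c)))) ⊃ (c ⊃ (b ⊃ ¬a))): 1 > 0, so result = 0
((c ⊃ (¬¬d ⊃ b)) ∨ (((d ∨ b) ∨ (b ∨ (((a ⊃ (d ⊃ c)) ⊃ b) ∨ (a ∨ c)))) ⊃ (c ⊃ (b ⊃ ¬a)))) = max(1, 0) = 1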